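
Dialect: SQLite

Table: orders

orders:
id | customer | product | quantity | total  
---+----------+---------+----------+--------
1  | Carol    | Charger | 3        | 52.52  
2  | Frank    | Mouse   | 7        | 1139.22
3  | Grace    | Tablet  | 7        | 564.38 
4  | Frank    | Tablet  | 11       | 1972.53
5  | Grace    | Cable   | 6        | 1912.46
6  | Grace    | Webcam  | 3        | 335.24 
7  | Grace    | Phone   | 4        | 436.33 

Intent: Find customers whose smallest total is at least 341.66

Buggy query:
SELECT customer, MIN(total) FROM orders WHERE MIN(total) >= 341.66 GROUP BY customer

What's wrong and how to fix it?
Bug: MIN() in WHERE is a misuse of aggregate

Fix: Use HAVING for the per-group MIN condition

Corrected query:
SELECT customer, MIN(total) FROM orders GROUP BY customer HAVING MIN(total) >= 341.66

Result:
customer | MIN(total)
---------+-----------
Frank    | 1139.22   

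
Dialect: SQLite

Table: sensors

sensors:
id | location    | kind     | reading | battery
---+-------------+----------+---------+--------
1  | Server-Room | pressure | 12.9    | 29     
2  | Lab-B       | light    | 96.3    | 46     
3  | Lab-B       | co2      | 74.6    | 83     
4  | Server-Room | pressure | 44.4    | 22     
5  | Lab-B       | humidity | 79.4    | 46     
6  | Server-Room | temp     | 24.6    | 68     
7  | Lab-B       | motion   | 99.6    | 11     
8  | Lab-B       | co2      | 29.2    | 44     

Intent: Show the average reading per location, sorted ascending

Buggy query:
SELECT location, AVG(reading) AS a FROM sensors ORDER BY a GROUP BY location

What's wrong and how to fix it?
Bug: ORDER BY appears before GROUP BY; SQL clause order requires GROUP BY first

Fix: Reorder: SELECT … FROM … GROUP BY … ORDER BY …

Corrected query:
SELECT location, AVG(reading) AS a FROM sensors GROUP BY location ORDER BY a

Result:
location    | a    
------------+------
Server-Room | 27.3 
Lab-B       | 75.82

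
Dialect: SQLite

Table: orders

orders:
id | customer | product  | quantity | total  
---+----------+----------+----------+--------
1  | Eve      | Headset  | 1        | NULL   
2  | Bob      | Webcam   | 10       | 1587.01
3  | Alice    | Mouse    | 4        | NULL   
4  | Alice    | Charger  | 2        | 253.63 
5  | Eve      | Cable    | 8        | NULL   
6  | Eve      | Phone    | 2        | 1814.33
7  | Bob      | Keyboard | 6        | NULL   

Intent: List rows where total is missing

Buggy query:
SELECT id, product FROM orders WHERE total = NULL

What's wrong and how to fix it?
Bug: Comparing to NULL with '=' never matches; NULL = NULL is unknown, not true

Fix: Use IS NULL to test for NULL

Corrected query:
SELECT id, product FROM orders WHERE total IS NULL

Result:
id | product 
---+---------
1  | Headset 
3  | Mouse   
5  | Cable   
7  | Keyboard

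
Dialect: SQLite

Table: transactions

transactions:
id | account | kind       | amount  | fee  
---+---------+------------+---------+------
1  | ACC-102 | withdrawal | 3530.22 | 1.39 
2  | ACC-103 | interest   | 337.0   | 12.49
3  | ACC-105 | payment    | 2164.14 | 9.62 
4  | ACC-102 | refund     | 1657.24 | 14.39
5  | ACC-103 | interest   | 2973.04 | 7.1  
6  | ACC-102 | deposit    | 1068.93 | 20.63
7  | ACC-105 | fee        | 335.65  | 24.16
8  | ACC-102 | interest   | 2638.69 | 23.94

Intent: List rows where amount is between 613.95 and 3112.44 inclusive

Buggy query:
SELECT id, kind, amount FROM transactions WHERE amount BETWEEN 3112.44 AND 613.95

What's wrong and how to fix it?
Bug: BETWEEN expects the lower bound first; with 3112.44 AND 613.95 the range is empty

Fix: Write BETWEEN 613.95 AND 3112.44

Corrected query:
SELECT id, kind, amount FROM transactions WHERE amount BETWEEN 613.95 AND 3112.44

Result:
id | kind     | amount 
---+----------+--------
3  | payment  | 2164.14
4  | refund   | 1657.24
5  | interest | 2973.04
6  | deposit  | 1068.93
8  | interest | 2638.69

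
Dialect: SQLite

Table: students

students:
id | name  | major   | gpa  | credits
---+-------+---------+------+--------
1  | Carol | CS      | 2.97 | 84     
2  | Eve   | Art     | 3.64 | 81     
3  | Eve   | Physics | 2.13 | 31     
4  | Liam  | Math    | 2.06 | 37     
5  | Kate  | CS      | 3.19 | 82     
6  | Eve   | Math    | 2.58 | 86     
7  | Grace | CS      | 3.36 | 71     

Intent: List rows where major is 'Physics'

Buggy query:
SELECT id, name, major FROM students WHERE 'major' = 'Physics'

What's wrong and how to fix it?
Bug: 'major' in single quotes is a string literal, not the column; the comparison is literal-vs-literal and never true

Fix: Remove the quotes around the column name (or use double quotes for an identifier)

Corrected query:
SELECT id, name, major FROM students WHERE major = 'Physics'

Result:
id | name | major  
---+------+--------
3  | Eve  | Physics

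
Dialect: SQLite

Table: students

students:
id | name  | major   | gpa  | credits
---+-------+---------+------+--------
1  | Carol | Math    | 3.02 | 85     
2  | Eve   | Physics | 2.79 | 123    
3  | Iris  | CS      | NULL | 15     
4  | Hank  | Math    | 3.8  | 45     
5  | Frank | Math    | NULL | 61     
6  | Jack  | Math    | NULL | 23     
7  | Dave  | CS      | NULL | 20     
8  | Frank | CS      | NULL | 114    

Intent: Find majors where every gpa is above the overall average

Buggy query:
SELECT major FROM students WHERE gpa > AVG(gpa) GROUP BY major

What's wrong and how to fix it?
Bug: WHERE evaluates per row before aggregation, so AVG() is unavailable

Fix: Compute the overall average in a scalar subquery and compare each group's MIN against it in HAVING

Corrected query:
SELECT major FROM students GROUP BY major HAVING MIN(gpa) > (SELECT AVG(gpa) FROM students)

Result:
(no rows)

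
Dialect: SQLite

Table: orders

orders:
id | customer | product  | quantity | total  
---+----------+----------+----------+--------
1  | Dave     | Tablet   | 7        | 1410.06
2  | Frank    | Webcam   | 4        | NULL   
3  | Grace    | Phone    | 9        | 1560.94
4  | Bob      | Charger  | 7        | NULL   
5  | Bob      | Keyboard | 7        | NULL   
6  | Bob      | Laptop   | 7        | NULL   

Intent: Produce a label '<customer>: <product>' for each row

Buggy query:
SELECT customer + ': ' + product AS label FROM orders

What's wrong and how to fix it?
Bug: SQLite uses || for string concatenation; + coerces text to numbers (yielding 0)

Fix: Use the || operator for string concatenation

Corrected query:
SELECT customer || ': ' || product AS label FROM orders

Result:
label        
-------------
Dave: Tablet 
Frank: Webcam
Grace: Phone 
Bob: Charger 
Bob: Keyboard
Bob: Laptop  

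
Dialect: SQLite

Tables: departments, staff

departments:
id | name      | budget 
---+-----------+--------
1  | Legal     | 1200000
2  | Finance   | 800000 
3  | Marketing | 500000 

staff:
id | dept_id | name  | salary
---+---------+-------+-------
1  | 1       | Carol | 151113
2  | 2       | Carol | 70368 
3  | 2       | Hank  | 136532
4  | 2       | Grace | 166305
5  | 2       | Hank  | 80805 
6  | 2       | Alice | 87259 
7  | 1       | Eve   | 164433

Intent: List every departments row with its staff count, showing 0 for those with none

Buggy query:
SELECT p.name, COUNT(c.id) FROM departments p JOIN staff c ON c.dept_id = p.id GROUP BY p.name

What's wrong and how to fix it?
Bug: INNER JOIN drops departments rows that have no matching staff rows

Fix: Switch to LEFT JOIN to retain unmatched parent rows

Corrected query:
SELECT p.name, COUNT(c.id) FROM departments p LEFT JOIN staff c ON c.dept_id = p.id GROUP BY p.name

Result:
name      | COUNT(c.id)
----------+------------
Finance   | 5          
Legal     | 2          
Marketing | 0          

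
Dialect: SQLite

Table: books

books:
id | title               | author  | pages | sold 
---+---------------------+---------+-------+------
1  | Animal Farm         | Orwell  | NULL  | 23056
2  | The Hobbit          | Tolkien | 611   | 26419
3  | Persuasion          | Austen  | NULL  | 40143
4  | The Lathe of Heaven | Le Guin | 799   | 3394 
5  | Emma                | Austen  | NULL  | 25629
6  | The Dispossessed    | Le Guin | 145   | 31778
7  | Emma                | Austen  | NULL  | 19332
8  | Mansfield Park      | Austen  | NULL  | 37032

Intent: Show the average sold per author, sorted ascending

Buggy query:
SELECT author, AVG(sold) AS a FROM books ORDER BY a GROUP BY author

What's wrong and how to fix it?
Bug: GROUP BY must precede ORDER BY

Fix: Move ORDER BY to the end, after GROUP BY

Corrected query:
SELECT author, AVG(sold) AS a FROM books GROUP BY author ORDER BY a

Result:
author  | a    
--------+------
Le Guin | 17586
Orwell  | 23056
Tolkien | 26419
Austen  | 30534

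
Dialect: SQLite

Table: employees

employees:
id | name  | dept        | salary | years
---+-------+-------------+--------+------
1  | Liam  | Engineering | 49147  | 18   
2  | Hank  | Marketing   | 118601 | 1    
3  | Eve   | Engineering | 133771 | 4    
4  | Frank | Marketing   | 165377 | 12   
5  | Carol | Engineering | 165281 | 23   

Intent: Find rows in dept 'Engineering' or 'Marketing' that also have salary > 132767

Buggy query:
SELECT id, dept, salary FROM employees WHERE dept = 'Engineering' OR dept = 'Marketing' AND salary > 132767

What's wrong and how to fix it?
Bug: AND binds tighter than OR, so this parses as dept = 'Engineering' OR (dept = 'Marketing' AND salary > 132767)

Fix: Group the OR with parentheses (or use IN), then AND the threshold

Corrected query:
SELECT id, dept, salary FROM employees WHERE (dept = 'Engineering' OR dept = 'Marketing') AND salary > 132767

Result:
id | dept        | salary
---+-------------+-------
3  | Engineering | 133771
4  | Marketing   | 165377
5  | Engineering | 165281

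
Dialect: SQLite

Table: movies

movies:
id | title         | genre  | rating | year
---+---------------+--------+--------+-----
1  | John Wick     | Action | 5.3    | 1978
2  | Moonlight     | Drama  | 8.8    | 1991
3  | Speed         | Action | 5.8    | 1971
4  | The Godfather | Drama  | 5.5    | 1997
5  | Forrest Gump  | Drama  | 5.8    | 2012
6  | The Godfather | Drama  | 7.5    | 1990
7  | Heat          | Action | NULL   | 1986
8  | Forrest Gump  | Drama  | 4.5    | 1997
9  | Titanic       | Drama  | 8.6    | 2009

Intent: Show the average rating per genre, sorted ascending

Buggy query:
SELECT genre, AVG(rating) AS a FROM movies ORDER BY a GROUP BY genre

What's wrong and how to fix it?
Bug: GROUP BY must precede ORDER BY

Fix: Move ORDER BY to the end, after GROUP BY

Corrected query:
SELECT genre, AVG(rating) AS a FROM movies GROUP BY genre ORDER BY a

Result:
genre  | a       
-------+---------
Action | 5.55    
Drama  | 6.783333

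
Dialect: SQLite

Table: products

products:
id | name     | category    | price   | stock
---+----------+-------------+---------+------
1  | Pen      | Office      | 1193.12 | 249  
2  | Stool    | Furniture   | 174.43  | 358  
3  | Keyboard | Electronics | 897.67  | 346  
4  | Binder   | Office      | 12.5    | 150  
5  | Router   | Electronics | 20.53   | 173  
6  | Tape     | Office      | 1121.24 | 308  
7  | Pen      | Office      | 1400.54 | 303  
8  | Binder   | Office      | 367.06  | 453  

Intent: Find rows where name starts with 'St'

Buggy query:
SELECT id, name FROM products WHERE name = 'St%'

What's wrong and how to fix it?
Bug: Wildcards only work with LIKE; '=' treats '%' as a literal character

Fix: Use LIKE for wildcard pattern matching

Corrected query:
SELECT id, name FROM products WHERE name LIKE 'St%'

Result:
id | name 
---+------
2  | Stool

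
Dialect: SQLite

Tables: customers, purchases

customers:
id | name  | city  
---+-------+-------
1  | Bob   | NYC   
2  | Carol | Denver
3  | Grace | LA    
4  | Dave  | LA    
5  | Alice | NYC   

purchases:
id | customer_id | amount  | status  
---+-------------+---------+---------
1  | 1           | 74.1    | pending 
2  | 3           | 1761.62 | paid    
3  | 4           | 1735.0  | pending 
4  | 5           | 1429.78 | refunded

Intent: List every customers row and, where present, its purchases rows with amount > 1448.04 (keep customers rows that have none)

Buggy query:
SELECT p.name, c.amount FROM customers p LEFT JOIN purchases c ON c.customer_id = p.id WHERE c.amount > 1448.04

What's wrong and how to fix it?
Bug: Filtering c.amount in WHERE discards the NULL rows produced by LEFT JOIN, turning it into an inner join

Fix: Move the right-table condition into the ON clause so unmatched parents are kept

Corrected query:
SELECT p.name, c.amount FROM customers p LEFT JOIN purchases c ON c.customer_id = p.id AND c.amount > 1448.04

Result:
name  | amount 
------+--------
Bob   | NULL   
Carol | NULL   
Grace | 1761.62
Dave  | 1735   
Alice | NULL   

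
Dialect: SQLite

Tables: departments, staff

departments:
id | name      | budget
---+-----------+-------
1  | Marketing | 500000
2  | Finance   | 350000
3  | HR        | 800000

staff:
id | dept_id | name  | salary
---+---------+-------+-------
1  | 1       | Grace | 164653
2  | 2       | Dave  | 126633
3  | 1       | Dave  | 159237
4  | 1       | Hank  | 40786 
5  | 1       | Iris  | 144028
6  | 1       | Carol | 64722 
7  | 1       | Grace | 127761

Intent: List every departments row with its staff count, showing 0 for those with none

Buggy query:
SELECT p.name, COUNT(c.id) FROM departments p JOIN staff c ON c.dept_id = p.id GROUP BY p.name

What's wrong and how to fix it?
Bug: INNER JOIN drops departments rows that have no matching staff rows

Fix: Switch to LEFT JOIN to retain unmatched parent rows

Corrected query:
SELECT p.name, COUNT(c.id) FROM departments p LEFT JOIN staff c ON c.dept_id = p.id GROUP BY p.name

Result:
name      | COUNT(c.id)
----------+------------
Finance   | 1          
HR        | 0          
Marketing | 6          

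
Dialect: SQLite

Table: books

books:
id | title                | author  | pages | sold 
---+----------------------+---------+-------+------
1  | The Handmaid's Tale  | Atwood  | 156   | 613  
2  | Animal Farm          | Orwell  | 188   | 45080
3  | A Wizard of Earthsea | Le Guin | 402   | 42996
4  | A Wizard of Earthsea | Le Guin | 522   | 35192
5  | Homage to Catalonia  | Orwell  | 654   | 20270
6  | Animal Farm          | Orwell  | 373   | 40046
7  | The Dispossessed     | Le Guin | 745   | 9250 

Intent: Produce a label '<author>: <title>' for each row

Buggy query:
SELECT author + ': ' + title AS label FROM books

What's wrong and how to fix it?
Bug: '+' is numeric addition; on text columns SQLite converts them to 0 instead of concatenating

Fix: Use the || operator for string concatenation

Corrected query:
SELECT author || ': ' || title AS label FROM books

Result:
label                        
-----------------------------
Atwood: The Handmaid's Tale  
Orwell: Animal Farm          
Le Guin: A Wizard of Earthsea
Le Guin: A Wizard of Earthsea
Orwell: Homage to Catalonia  
Orwell: Animal Farm          
Le Guin: The Dispossessed    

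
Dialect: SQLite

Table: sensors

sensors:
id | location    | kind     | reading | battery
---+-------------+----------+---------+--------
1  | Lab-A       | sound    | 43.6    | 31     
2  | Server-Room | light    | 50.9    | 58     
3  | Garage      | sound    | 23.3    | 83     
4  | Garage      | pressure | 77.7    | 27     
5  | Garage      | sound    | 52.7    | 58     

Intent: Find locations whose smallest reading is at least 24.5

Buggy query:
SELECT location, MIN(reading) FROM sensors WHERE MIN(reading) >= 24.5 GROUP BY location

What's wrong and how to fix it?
Bug: MIN() in WHERE is a misuse of aggregate

Fix: Use HAVING for the per-group MIN condition

Corrected query:
SELECT location, MIN(reading) FROM sensors GROUP BY location HAVING MIN(reading) >= 24.5

Result:
location    | MIN(reading)
------------+-------------
Lab-A       | 43.6        
Server-Room | 50.9        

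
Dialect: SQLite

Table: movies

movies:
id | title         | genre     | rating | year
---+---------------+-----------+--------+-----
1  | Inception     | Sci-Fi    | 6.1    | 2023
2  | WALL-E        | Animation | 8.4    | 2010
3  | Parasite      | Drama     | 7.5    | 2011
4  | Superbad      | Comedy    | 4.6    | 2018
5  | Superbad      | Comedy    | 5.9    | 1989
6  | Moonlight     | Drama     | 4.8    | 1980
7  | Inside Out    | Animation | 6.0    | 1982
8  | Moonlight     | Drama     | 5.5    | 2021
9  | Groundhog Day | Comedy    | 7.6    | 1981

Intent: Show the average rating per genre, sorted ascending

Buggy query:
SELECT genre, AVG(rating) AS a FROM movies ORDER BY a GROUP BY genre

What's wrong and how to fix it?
Bug: ORDER BY appears before GROUP BY; SQL clause order requires GROUP BY first

Fix: Move ORDER BY to the end, after GROUP BY

Corrected query:
SELECT genre, AVG(rating) AS a FROM movies GROUP BY genre ORDER BY a

Result:
genre     | a       
----------+---------
Drama     | 5.933333
Comedy    | 6.033333
Sci-Fi    | 6.1     
Animation | 7.2     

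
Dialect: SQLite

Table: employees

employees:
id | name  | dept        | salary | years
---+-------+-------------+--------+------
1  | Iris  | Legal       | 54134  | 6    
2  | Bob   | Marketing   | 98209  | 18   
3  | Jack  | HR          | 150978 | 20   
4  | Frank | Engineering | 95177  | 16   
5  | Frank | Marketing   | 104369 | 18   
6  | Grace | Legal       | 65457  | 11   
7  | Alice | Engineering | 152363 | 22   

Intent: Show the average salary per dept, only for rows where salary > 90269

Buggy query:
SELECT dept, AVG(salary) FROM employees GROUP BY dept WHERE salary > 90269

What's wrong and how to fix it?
Bug: WHERE cannot follow GROUP BY

Fix: Move the WHERE clause before GROUP BY

Corrected query:
SELECT dept, AVG(salary) FROM employees WHERE salary > 90269 GROUP BY dept

Result:
dept        | AVG(salary)
------------+------------
Engineering | 123770     
HR          | 150978     
Marketing   | 101289     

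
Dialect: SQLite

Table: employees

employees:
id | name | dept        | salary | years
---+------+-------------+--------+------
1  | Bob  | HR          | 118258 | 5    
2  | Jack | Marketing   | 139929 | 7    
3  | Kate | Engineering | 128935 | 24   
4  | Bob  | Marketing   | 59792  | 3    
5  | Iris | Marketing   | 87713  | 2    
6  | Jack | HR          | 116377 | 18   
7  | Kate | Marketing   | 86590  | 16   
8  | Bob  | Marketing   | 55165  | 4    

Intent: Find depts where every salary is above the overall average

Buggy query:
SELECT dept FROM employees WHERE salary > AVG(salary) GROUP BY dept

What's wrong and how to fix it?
Bug: AVG() is an aggregate; it can't sit directly in WHERE

Fix: Use a subquery for AVG and a HAVING MIN(...) filter so the condition holds for every row in the group

Corrected query:
SELECT dept FROM employees GROUP BY dept HAVING MIN(salary) > (SELECT AVG(salary) FROM employees)

Result:
dept       
-----------
Engineering
HR         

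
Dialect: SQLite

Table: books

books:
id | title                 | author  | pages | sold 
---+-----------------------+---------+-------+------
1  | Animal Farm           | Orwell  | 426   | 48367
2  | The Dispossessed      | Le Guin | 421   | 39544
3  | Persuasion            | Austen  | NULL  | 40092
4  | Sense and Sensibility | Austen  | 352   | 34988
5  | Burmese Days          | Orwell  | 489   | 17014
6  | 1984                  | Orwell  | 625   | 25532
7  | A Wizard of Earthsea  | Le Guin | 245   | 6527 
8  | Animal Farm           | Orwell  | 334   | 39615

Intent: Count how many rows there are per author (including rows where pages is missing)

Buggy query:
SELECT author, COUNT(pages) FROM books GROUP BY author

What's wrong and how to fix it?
Bug: COUNT(pages) skips NULLs, so groups with missing pages are undercounted

Fix: Use COUNT(*) to count all rows regardless of NULL

Corrected query:
SELECT author, COUNT(*) FROM books GROUP BY author

Result:
author  | COUNT(*)
--------+---------
Austen  | 2       
Le Guin | 2       
Orwell  | 4       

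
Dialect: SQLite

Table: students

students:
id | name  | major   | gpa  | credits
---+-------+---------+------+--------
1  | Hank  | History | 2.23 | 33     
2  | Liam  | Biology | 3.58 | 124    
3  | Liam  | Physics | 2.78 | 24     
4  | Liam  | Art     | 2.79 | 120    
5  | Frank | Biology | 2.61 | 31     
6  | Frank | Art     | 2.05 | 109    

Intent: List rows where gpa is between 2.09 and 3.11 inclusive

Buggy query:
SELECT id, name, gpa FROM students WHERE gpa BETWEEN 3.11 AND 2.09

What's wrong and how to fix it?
Bug: BETWEEN expects the lower bound first; with 3.11 AND 2.09 the range is empty

Fix: Write BETWEEN 2.09 AND 3.11

Corrected query:
SELECT id, name, gpa FROM students WHERE gpa BETWEEN 2.09 AND 3.11

Result:
id | name  | gpa 
---+-------+-----
1  | Hank  | 2.23
3  | Liam  | 2.78
4  | Liam  | 2.79
5  | Frank | 2.61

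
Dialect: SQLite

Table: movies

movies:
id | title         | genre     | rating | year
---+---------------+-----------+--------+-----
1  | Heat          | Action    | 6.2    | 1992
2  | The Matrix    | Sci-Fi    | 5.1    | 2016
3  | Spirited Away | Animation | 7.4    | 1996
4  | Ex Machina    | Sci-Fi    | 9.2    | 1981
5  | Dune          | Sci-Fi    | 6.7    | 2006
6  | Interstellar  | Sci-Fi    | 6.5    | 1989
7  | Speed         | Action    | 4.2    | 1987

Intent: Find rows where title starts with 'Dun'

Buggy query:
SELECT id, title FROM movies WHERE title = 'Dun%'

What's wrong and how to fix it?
Bug: Wildcards only work with LIKE; '=' treats '%' as a literal character

Fix: Replace '=' with LIKE so 'Dun%' is treated as a pattern

Corrected query:
SELECT id, title FROM movies WHERE title LIKE 'Dun%'

Result:
id | title
---+------
5  | Dune 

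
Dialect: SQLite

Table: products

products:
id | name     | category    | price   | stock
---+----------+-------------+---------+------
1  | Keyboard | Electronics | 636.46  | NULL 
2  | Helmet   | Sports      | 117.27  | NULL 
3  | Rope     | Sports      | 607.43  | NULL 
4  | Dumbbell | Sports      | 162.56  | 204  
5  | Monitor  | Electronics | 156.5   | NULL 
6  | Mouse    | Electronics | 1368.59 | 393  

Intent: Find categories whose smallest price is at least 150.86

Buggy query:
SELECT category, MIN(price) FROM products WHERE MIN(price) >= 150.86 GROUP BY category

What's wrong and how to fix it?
Bug: MIN() in WHERE is a misuse of aggregate

Fix: Use HAVING for the per-group MIN condition

Corrected query:
SELECT category, MIN(price) FROM products GROUP BY category HAVING MIN(price) >= 150.86

Result:
category    | MIN(price)
------------+-----------
Electronics | 156.5     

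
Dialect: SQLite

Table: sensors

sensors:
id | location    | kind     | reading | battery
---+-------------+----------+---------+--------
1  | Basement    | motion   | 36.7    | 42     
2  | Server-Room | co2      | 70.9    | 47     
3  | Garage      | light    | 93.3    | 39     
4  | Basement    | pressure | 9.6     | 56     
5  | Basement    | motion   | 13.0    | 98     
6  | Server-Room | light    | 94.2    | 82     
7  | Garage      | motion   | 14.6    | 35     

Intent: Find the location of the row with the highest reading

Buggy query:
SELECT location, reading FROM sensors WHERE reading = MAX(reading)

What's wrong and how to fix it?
Bug: MAX(reading) is an aggregate and cannot be used directly in WHERE

Fix: Wrap MAX in a scalar subquery so WHERE compares against a single value

Corrected query:
SELECT location, reading FROM sensors WHERE reading = (SELECT MAX(reading) FROM sensors)

Result:
location    | reading
------------+--------
Server-Room | 94.2   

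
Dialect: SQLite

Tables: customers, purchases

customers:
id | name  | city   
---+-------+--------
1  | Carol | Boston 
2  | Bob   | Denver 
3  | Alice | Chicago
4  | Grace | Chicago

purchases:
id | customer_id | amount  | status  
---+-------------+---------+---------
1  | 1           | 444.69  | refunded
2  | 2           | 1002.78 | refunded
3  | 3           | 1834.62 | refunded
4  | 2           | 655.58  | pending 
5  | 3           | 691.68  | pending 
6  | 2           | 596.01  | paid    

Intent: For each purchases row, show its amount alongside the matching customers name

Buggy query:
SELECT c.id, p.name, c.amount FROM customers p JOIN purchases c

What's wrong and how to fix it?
Bug: JOIN with no ON clause produces a cartesian product; every purchases row pairs with every customers row

Fix: Add ON c.customer_id = p.id to the JOIN

Corrected query:
SELECT c.id, p.name, c.amount FROM customers p JOIN purchases c ON c.customer_id = p.id

Result:
id | name  | amount 
---+-------+--------
1  | Carol | 444.69 
2  | Bob   | 1002.78
3  | Alice | 1834.62
4  | Bob   | 655.58 
5  | Alice | 691.68 
6  | Bob   | 596.01 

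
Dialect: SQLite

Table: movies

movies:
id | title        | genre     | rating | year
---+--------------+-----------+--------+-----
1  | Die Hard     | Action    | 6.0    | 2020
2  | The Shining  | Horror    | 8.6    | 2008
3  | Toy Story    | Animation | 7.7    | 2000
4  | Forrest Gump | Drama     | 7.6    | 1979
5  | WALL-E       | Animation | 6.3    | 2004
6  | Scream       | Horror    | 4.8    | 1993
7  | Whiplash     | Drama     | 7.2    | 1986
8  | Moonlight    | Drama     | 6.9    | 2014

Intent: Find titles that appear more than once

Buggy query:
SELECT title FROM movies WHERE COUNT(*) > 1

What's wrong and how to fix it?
Bug: COUNT(*) is an aggregate and cannot be used in WHERE

Fix: GROUP BY title, then filter groups with HAVING COUNT(*) > 1

Corrected query:
SELECT title FROM movies GROUP BY title HAVING COUNT(*) > 1

Result:
(no rows)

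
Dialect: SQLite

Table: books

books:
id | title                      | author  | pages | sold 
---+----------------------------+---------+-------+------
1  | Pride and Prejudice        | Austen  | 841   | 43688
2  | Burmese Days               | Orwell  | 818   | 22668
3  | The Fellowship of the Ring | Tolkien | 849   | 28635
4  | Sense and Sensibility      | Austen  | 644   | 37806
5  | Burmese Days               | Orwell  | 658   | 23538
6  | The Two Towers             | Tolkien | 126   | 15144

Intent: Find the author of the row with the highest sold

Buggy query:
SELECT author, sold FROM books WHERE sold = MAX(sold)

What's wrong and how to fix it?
Bug: MAX(sold) is an aggregate and cannot be used directly in WHERE

Fix: Use a subquery: WHERE sold = (SELECT MAX(sold) FROM books)

Corrected query:
SELECT author, sold FROM books WHERE sold = (SELECT MAX(sold) FROM books)

Result:
author | sold 
-------+------
Austen | 43688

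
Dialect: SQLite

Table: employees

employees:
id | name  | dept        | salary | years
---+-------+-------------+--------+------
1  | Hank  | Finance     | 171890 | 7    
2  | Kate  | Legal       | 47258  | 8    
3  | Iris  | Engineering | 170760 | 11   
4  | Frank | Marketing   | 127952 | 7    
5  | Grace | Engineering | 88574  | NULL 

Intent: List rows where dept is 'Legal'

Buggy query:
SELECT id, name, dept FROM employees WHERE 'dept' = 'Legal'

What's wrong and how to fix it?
Bug: Single quotes denote string literals in SQL; the column name is being compared as a constant string

Fix: Remove the quotes around the column name (or use double quotes for an identifier)

Corrected query:
SELECT id, name, dept FROM employees WHERE dept = 'Legal'

Result:
id | name | dept 
---+------+------
2  | Kate | Legal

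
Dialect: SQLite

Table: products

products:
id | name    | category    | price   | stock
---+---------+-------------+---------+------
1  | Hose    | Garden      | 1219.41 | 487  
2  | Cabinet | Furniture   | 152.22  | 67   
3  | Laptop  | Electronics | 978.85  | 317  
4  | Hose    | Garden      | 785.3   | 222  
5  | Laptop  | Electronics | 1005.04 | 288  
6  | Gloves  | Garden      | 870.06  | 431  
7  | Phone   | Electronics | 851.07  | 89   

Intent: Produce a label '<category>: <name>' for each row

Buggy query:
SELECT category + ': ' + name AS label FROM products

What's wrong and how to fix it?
Bug: '+' is numeric addition; on text columns SQLite converts them to 0 instead of concatenating

Fix: Use the || operator for string concatenation

Corrected query:
SELECT category || ': ' || name AS label FROM products

Result:
label              
-------------------
Garden: Hose       
Furniture: Cabinet 
Electronics: Laptop
Garden: Hose       
Electronics: Laptop
Garden: Gloves     
Electronics: Phone 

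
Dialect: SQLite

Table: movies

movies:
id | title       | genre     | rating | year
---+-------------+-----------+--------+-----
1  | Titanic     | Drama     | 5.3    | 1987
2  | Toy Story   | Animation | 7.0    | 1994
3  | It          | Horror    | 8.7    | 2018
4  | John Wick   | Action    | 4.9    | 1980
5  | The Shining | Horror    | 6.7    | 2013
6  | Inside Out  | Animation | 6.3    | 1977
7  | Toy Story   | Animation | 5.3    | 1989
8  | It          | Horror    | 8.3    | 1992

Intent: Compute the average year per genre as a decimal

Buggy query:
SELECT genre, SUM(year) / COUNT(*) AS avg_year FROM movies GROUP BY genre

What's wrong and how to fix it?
Bug: SUM(year) and COUNT(*) are both integers; the division truncates the fractional part

Fix: Cast one side to REAL so the division keeps the fractional part

Corrected query:
SELECT genre, SUM(year) * 1.0 / COUNT(*) AS avg_year FROM movies GROUP BY genre

Result:
genre     | avg_year   
----------+------------
Action    | 1980       
Animation | 1986.666667
Drama     | 1987       
Horror    | 2007.666667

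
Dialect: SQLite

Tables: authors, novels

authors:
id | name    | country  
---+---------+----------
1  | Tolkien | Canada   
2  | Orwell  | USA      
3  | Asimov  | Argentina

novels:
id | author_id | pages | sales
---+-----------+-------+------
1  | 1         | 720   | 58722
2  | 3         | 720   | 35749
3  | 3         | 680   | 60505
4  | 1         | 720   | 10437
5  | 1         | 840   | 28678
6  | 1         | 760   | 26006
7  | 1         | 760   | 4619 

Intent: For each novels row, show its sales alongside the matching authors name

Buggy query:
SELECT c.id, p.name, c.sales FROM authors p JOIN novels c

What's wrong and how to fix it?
Bug: JOIN with no ON clause produces a cartesian product; every novels row pairs with every authors row

Fix: Specify the join condition linking the foreign key to the parent id

Corrected query:
SELECT c.id, p.name, c.sales FROM authors p JOIN novels c ON c.author_id = p.id

Result:
id | name    | sales
---+---------+------
1  | Tolkien | 58722
2  | Asimov  | 35749
3  | Asimov  | 60505
4  | Tolkien | 10437
5  | Tolkien | 28678
6  | Tolkien | 26006
7  | Tolkien | 4619 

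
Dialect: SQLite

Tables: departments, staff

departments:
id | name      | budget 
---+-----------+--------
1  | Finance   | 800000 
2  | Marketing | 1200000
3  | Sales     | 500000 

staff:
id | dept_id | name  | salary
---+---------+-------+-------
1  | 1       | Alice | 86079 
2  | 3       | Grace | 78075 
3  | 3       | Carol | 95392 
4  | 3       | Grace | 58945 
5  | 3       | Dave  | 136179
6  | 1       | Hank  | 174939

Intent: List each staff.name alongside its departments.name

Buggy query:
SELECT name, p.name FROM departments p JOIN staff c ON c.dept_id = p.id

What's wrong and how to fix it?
Bug: Both tables have a 'name' column; the unqualified reference is ambiguous

Fix: Prefix ambiguous columns with the table alias

Corrected query:
SELECT c.name, p.name FROM departments p JOIN staff c ON c.dept_id = p.id

Result:
name  | name   
------+--------
Alice | Finance
Grace | Sales  
Carol | Sales  
Grace | Sales  
Dave  | Sales  
Hank  | Finance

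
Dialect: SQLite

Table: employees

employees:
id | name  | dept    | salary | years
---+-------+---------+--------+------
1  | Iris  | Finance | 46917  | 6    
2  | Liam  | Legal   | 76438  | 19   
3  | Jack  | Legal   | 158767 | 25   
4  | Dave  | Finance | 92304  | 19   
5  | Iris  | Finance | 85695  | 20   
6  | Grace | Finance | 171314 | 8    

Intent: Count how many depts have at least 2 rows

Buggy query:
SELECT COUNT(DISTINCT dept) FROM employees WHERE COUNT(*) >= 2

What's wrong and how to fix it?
Bug: COUNT(*) cannot appear in WHERE; the per-group count doesn't exist yet

Fix: Group first with HAVING COUNT(*) >= 2, then COUNT the resulting groups

Corrected query:
SELECT COUNT(*) FROM (SELECT dept FROM employees GROUP BY dept HAVING COUNT(*) >= 2)

Result:
COUNT(*)
--------
2       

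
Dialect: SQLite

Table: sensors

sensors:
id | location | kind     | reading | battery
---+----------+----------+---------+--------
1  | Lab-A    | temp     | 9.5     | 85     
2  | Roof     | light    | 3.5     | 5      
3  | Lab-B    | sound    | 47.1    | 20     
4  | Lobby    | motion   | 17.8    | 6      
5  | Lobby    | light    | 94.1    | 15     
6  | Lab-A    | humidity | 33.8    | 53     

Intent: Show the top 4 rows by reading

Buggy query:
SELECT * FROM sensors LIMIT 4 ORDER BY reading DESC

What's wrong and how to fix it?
Bug: LIMIT must come after ORDER BY

Fix: Swap the clauses: ORDER BY first, then LIMIT

Corrected query:
SELECT * FROM sensors ORDER BY reading DESC LIMIT 4

Result:
id | location | kind     | reading | battery
---+----------+----------+---------+--------
5  | Lobby    | light    | 94.1    | 15     
3  | Lab-B    | sound    | 47.1    | 20     
6  | Lab-A    | humidity | 33.8    | 53     
4  | Lobby    | motion   | 17.8    | 6      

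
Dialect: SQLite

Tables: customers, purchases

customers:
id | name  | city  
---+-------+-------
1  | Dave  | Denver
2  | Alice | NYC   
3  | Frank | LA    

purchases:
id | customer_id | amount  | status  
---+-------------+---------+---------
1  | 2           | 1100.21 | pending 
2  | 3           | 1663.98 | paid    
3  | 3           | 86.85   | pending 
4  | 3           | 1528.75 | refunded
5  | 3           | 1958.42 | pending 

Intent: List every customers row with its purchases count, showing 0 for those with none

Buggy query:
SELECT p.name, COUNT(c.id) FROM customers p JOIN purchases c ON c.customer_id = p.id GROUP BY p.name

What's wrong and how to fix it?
Bug: An inner join excludes parents with zero children

Fix: Use LEFT JOIN so parents without children still appear (COUNT(c.id) gives 0)

Corrected query:
SELECT p.name, COUNT(c.id) FROM customers p LEFT JOIN purchases c ON c.customer_id = p.id GROUP BY p.name

Result:
name  | COUNT(c.id)
------+------------
Alice | 1          
Dave  | 0          
Frank | 4          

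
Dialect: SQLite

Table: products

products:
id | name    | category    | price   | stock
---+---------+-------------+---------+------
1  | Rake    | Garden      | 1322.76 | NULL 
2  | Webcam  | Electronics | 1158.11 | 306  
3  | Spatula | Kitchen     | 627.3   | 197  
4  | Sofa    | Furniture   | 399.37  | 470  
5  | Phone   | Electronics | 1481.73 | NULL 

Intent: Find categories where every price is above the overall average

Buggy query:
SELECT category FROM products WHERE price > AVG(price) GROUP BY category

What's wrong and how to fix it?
Bug: AVG() is an aggregate; it can't sit directly in WHERE

Fix: Use a subquery for AVG and a HAVING MIN(...) filter so the condition holds for every row in the group

Corrected query:
SELECT category FROM products GROUP BY category HAVING MIN(price) > (SELECT AVG(price) FROM products)

Result:
category   
-----------
Electronics
Garden     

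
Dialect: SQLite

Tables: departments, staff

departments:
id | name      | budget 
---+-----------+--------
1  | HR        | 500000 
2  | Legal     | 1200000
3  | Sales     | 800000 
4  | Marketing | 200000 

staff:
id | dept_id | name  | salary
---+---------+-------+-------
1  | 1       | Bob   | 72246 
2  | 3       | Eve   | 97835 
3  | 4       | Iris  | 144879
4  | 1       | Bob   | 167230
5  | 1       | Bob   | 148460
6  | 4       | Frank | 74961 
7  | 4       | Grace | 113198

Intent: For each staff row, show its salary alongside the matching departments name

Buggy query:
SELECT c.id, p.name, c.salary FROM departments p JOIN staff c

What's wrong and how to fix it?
Bug: Missing join condition: each staff row is matched to all departments rows instead of just its own

Fix: Add ON c.dept_id = p.id to the JOIN

Corrected query:
SELECT c.id, p.name, c.salary FROM departments p JOIN staff c ON c.dept_id = p.id

Result:
id | name      | salary
---+-----------+-------
1  | HR        | 72246 
2  | Sales     | 97835 
3  | Marketing | 144879
4  | HR        | 167230
5  | HR        | 148460
6  | Marketing | 74961 
7  | Marketing | 113198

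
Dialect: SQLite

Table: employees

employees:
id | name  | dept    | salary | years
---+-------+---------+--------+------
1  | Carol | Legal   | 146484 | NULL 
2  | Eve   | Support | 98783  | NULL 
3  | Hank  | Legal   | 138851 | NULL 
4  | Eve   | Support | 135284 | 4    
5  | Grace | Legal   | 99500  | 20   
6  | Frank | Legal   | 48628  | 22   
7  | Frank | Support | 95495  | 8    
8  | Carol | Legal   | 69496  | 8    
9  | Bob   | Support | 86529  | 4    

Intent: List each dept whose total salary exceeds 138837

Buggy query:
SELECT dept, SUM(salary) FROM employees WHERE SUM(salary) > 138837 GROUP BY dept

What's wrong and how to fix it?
Bug: WHERE runs before GROUP BY, so aggregates aren't available there

Fix: Move the aggregate condition to a HAVING clause

Corrected query:
SELECT dept, SUM(salary) FROM employees GROUP BY dept HAVING SUM(salary) > 138837

Result:
dept    | SUM(salary)
--------+------------
Legal   | 502959     
Support | 416091     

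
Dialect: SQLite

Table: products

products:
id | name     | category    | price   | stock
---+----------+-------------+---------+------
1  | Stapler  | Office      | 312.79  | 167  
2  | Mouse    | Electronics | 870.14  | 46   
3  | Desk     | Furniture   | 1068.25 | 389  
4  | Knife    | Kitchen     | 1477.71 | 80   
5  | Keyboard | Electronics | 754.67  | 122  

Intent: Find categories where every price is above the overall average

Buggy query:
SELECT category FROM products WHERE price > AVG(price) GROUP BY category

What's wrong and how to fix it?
Bug: AVG() is an aggregate; it can't sit directly in WHERE

Fix: Use a subquery for AVG and a HAVING MIN(...) filter so the condition holds for every row in the group

Corrected query:
SELECT category FROM products GROUP BY category HAVING MIN(price) > (SELECT AVG(price) FROM products)

Result:
category 
---------
Furniture
Kitchen  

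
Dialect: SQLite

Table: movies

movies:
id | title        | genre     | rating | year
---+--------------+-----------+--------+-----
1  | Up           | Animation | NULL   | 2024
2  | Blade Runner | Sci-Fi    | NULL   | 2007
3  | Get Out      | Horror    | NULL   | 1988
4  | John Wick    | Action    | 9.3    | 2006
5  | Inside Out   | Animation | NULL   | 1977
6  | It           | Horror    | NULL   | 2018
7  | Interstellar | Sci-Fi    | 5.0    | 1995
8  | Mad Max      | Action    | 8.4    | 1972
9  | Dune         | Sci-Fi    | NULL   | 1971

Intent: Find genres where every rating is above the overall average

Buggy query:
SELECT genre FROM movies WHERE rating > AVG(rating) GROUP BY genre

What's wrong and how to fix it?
Bug: WHERE evaluates per row before aggregation, so AVG() is unavailable

Fix: Use a subquery for AVG and a HAVING MIN(...) filter so the condition holds for every row in the group

Corrected query:
SELECT genre FROM movies GROUP BY genre HAVING MIN(rating) > (SELECT AVG(rating) FROM movies)

Result:
genre 
------
Action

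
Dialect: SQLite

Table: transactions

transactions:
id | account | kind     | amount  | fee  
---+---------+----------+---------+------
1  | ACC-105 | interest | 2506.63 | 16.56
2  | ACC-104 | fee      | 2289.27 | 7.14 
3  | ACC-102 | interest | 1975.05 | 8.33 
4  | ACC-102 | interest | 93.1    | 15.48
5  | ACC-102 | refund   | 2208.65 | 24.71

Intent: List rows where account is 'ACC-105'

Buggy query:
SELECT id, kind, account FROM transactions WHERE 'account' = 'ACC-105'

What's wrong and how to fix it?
Bug: Single quotes denote string literals in SQL; the column name is being compared as a constant string

Fix: Reference the column as account without single quotes

Corrected query:
SELECT id, kind, account FROM transactions WHERE account = 'ACC-105'

Result:
id | kind     | account
---+----------+--------
1  | interest | ACC-105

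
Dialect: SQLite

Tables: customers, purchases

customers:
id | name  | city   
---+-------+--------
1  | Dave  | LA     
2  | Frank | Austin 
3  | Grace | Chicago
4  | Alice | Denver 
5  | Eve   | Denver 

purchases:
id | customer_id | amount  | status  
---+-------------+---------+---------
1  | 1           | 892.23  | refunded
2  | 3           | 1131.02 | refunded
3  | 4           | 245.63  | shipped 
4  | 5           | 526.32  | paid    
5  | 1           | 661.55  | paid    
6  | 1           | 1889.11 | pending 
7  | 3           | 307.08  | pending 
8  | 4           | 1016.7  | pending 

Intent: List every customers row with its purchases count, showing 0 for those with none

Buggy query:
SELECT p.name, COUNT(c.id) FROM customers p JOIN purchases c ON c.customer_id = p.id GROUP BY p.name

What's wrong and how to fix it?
Bug: INNER JOIN drops customers rows that have no matching purchases rows

Fix: Switch to LEFT JOIN to retain unmatched parent rows

Corrected query:
SELECT p.name, COUNT(c.id) FROM customers p LEFT JOIN purchases c ON c.customer_id = p.id GROUP BY p.name

Result:
name  | COUNT(c.id)
------+------------
Alice | 2          
Dave  | 3          
Eve   | 1          
Frank | 0          
Grace | 2          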